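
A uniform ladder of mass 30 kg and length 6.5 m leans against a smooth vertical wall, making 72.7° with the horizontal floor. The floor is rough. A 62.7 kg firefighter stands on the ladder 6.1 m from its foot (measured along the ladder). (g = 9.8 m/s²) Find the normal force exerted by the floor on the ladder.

ΣF_y = 0: N_floor = 30×9.8 + 62.7×9.8 = 908.46 N.

N_floor ≈ 908 N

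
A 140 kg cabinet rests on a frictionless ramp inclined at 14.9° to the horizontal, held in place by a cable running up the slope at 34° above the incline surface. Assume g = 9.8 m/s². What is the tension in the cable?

Take axes along and perpendicular to the incline. Weight components: W sin 14.9° = 352.8 N down-slope, W cos 14.9° = 1326 N into the surface.
Along incline: T cos 34° = W sin 14.9° → T = 425.5 N.
Perpendicular: N = W cos 14.9° − T sin 34° = 1088 N.

T ≈ 426 N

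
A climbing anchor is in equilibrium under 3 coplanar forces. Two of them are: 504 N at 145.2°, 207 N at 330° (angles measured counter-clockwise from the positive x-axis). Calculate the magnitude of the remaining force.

Sum the known components: ΣF_x = -234.6 N, ΣF_y = 184.1 N.
For equilibrium the remaining force must supply (−ΣF_x, −ΣF_y) = (234.6, -184.1) N.
Magnitude = √((234.6)² + (-184.1)²) = 298.2 N; direction = atan2(-184.1, 234.6) = 321.9°.

F ≈ 298 N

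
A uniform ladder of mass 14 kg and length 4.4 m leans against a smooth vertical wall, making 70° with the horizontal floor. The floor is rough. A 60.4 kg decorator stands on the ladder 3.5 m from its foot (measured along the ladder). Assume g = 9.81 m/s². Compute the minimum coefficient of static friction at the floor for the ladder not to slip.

ΣF_y = 0: N_floor = 14×9.81 + 60.4×9.81 = 729.86 N.
Torques about the foot: N_wall · 4.4 sin 70° = 14×9.81×2.2 cos 70° + 60.4×9.81×3.5 cos 70° → N_wall = 196.54 N.
ΣF_x = 0: f_floor = N_wall = 196.54 N.
μ_min = f_floor / N_floor = 196.54 / 729.86 = 0.2693.

μ_min ≈ 0.269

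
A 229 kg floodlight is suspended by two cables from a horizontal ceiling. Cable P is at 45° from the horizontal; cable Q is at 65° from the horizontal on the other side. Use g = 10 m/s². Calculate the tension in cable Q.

T_Q ≈ 1720 N

Weight W = 229 × 10 = 2290 N acts straight down.
Horizontal: T_P cos 45° = T_Q cos 65°  →  T_P = 0.5977 T_Q.
Vertical: T_P sin 45° + T_Q sin 65° = 2290.
Substituting the horizontal relation into the vertical equation gives 1.329 T_Q = 2290, so T_Q = 1723 N.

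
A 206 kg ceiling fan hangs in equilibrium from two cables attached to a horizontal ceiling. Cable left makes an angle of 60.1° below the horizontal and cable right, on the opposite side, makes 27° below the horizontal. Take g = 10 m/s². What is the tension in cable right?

Weight W = 206 × 10 = 2060 N acts straight down.
Horizontal: T_left cos 60.1° = T_right cos 27°  →  T_left = 1.787 T_right.
Vertical: T_left sin 60.1° + T_right sin 27° = 2060.
Substituting the horizontal relation into the vertical equation gives 2.003 T_right = 2060, so T_right = 1028 N.

T_right ≈ 1030 N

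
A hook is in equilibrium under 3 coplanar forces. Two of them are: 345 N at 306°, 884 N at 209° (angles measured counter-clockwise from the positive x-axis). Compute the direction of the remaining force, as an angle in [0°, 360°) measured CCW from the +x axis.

θ ≈ 51.1°

Sum the known components: ΣF_x = -570.4 N, ΣF_y = -707.7 N.
For equilibrium the remaining force must supply (−ΣF_x, −ΣF_y) = (570.4, 707.7) N.
Magnitude = √((570.4)² + (707.7)²) = 908.9 N; direction = atan2(707.7, 570.4) = 51.1°.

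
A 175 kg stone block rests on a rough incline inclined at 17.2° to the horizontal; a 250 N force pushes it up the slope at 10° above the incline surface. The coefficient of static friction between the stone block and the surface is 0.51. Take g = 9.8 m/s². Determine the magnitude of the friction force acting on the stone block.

f ≈ 261 N

Axes along / perpendicular to the incline. W sin 17.2° = 507.1 N down-slope; W cos 17.2° = 1638 N into the surface.
Perpendicular: N = W cos 17.2° − P sin 10° = 1638 − 43.41 = 1595 N.
Along incline: P cos 10° + f = W sin 17.2° (friction acts up-slope) → f = 507.1 − 246.2 = 260.9 N.
|f| = 260.9 N ≤ μN = 813.4 N, so the stone block is indeed static.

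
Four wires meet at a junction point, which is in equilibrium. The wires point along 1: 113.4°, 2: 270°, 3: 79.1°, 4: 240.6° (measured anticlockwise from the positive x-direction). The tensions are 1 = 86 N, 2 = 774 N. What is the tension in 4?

T_4 ≈ 309 N

Resolve: ΣF_x = 86 cos 113.4° + 774 cos 270° + T_3 cos 79.1° + T_4 cos 240.6° = 0.
        ΣF_y = 86 sin 113.4° + 774 sin 270° + T_3 sin 79.1° + T_4 sin 240.6° = 0.
The known terms sum to (-34.15, -695.1) N, so 0.1891 T_3 − 0.4909 T_4 = 34.15 and 0.9820 T_3 − 0.8712 T_4 = 695.1.
Solving simultaneously: T_3 = 981.6 N, T_4 = 308.5 N.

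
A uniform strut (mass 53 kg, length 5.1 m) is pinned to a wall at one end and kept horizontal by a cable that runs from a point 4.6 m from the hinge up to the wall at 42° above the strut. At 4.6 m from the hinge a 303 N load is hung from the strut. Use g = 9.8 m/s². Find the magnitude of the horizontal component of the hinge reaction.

Take torques about the hinge: T sin 42° · 4.6 = 53×9.8×2.55 + 303×4.6 = 2718.3 N·m.
So T = 2718.3 / (0.6691 × 4.6) = 883.13 N.
ΣF_x = 0: H_x = T cos 42° = 656.29 N.

H_x ≈ 656 N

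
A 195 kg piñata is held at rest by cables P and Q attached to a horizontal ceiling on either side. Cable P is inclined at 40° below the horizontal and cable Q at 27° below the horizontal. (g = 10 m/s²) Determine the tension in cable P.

Weight W = 195 × 10 = 1950 N acts straight down.
Horizontal: T_P cos 40° = T_Q cos 27°  →  T_Q = 0.8598 T_P.
Vertical: T_P sin 40° + T_Q sin 27° = 1950.
Substituting the horizontal relation into the vertical equation gives 1.033 T_P = 1950, so T_P = 1888 N.

T_P ≈ 1890 N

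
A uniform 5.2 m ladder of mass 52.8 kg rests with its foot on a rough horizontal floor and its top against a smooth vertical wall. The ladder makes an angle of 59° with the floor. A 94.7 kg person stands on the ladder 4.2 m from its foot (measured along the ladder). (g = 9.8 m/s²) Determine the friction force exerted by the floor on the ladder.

Torques about the foot: N_wall · 5.2 sin 59° = 52.8×9.8×2.6 cos 59° + 94.7×9.8×4.2 cos 59° → N_wall = 605.85 N.
ΣF_x = 0: f_floor = N_wall = 605.85 N.

f ≈ 606 N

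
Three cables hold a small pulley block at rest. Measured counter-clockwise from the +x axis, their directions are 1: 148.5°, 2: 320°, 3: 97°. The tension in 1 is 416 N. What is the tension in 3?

T_3 ≈ 90.2 N

Resolve: ΣF_x = 416 cos 148.5° + T_2 cos 320° + T_3 cos 97° = 0.
        ΣF_y = 416 sin 148.5° + T_2 sin 320° + T_3 sin 97° = 0.
The known terms sum to (-354.7, 217.4) N, so 0.7660 T_2 − 0.1219 T_3 = 354.7 and -0.6428 T_2 + 0.9925 T_3 = -217.4.
Solving simultaneously: T_2 = 477.4 N, T_3 = 90.16 N.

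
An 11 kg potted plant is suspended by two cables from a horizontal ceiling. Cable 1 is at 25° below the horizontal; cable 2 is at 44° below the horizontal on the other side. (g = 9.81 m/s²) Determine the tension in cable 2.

T_2 ≈ 105 N

Weight W = 11 × 9.81 = 107.9 N acts straight down.
Horizontal: T_1 cos 25° = T_2 cos 44°  →  T_1 = 0.7937 T_2.
Vertical: T_1 sin 25° + T_2 sin 44° = 107.9.
Substituting the horizontal relation into the vertical equation gives 1.03 T_2 = 107.9, so T_2 = 104.8 N.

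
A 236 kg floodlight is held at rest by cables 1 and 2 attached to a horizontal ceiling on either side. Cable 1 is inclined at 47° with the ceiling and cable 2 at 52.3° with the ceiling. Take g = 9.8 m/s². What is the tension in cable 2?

Weight W = 236 × 9.8 = 2313 N acts straight down.
Horizontal: T_1 cos 47° = T_2 cos 52.3°  →  T_1 = 0.8967 T_2.
Vertical: T_1 sin 47° + T_2 sin 52.3° = 2313.
Substituting the horizontal relation into the vertical equation gives 1.447 T_2 = 2313, so T_2 = 1598 N.

T_2 ≈ 1600 N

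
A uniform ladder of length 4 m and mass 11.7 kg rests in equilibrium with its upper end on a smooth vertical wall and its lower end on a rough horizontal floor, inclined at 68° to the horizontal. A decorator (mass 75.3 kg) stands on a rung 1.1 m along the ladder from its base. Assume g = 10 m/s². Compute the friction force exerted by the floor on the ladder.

Torques about the foot: N_wall · 4 sin 68° = 11.7×10×2 cos 68° + 75.3×10×1.1 cos 68° → N_wall = 107.3 N.
ΣF_x = 0: f_floor = N_wall = 107.3 N.

f ≈ 107 N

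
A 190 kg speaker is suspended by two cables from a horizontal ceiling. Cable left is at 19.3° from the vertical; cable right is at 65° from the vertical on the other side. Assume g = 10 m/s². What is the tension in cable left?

Angles from the horizontal: cable left is 90° − 19.3° = 70.7°, cable right is 90° − 65° = 25°.
Weight W = 190 × 10 = 1900 N acts straight down.
Horizontal: T_left cos 70.7° = T_right cos 25°  →  T_right = 0.3647 T_left.
Vertical: T_left sin 70.7° + T_right sin 25° = 1900.
Substituting the horizontal relation into the vertical equation gives 1.098 T_left = 1900, so T_left = 1731 N.

T_left ≈ 1730 N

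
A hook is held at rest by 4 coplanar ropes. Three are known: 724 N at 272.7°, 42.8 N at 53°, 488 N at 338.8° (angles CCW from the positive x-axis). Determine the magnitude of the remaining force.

Sum the known components: ΣF_x = 514.8 N, ΣF_y = -865.5 N.
For equilibrium the remaining force must supply (−ΣF_x, −ΣF_y) = (-514.8, 865.5) N.
Magnitude = √((-514.8)² + (865.5)²) = 1007 N; direction = atan2(865.5, -514.8) = 120.7°.

F ≈ 1010 N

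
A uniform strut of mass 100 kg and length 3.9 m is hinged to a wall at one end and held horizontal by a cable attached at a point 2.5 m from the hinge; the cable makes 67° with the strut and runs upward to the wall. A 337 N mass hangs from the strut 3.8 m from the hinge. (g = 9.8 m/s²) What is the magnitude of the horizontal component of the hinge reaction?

H_x ≈ 542 N

Take torques about the hinge: T sin 67° · 2.5 = 100×9.8×1.95 + 337×3.8 = 3191.6 N·m.
So T = 3191.6 / (0.9205 × 2.5) = 1386.9 N.
ΣF_x = 0: H_x = T cos 67° = 541.9 N.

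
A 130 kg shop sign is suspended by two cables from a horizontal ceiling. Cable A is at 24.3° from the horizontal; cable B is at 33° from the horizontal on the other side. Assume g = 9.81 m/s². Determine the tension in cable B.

T_B ≈ 1380 N

Weight W = 130 × 9.81 = 1275 N acts straight down.
Horizontal: T_A cos 24.3° = T_B cos 33°  →  T_A = 0.9202 T_B.
Vertical: T_A sin 24.3° + T_B sin 33° = 1275.
Substituting the horizontal relation into the vertical equation gives 0.9233 T_B = 1275, so T_B = 1381 N.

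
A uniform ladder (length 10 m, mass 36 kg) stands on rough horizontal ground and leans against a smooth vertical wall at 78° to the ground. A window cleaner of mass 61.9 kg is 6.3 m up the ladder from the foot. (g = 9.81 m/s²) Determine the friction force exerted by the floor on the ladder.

f ≈ 119 N

Torques about the foot: N_wall · 10 sin 78° = 36×9.81×5 cos 78° + 61.9×9.81×6.3 cos 78° → N_wall = 118.85 N.
ΣF_x = 0: f_floor = N_wall = 118.85 N.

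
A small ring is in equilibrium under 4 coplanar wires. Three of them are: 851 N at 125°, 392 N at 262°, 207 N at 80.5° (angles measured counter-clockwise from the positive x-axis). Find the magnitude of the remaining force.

F ≈ 722 N

Sum the known components: ΣF_x = -508.5 N, ΣF_y = 513.1 N.
For equilibrium the remaining force must supply (−ΣF_x, −ΣF_y) = (508.5, -513.1) N.
Magnitude = √((508.5)² + (-513.1)²) = 722.4 N; direction = atan2(-513.1, 508.5) = 314.7°.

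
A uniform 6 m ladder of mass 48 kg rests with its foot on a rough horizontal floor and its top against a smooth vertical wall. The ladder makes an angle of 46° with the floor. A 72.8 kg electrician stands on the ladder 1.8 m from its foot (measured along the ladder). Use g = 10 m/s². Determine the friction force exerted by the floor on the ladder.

Torques about the foot: N_wall · 6 sin 46° = 48×10×3 cos 46° + 72.8×10×1.8 cos 46° → N_wall = 442.67 N.
ΣF_x = 0: f_floor = N_wall = 442.67 N.

f ≈ 443 N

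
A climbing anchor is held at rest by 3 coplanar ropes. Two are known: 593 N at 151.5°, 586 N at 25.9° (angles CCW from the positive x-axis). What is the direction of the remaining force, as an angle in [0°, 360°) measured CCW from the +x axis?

θ ≈ 269°

Sum the known components: ΣF_x = 6.002 N, ΣF_y = 538.9 N.
For equilibrium the remaining force must supply (−ΣF_x, −ΣF_y) = (-6.002, -538.9) N.
Magnitude = √((-6.002)² + (-538.9)²) = 539 N; direction = atan2(-538.9, -6.002) = 269.4°.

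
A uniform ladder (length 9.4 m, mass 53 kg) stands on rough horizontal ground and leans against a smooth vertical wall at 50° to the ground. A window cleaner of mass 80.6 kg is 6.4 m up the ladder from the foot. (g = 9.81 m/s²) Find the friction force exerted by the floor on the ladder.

f ≈ 670 N

Torques about the foot: N_wall · 9.4 sin 50° = 53×9.81×4.7 cos 50° + 80.6×9.81×6.4 cos 50° → N_wall = 669.86 N.
ΣF_x = 0: f_floor = N_wall = 669.86 N.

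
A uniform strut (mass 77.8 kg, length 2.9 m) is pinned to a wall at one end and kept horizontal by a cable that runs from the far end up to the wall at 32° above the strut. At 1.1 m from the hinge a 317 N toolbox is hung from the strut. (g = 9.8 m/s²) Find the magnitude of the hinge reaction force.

Take torques about the hinge: T sin 32° · 2.9 = 77.8×9.8×1.45 + 317×1.1 = 1454.2 N·m.
So T = 1454.2 / (0.5299 × 2.9) = 946.3 N.
ΣF_x = 0: H_x = T cos 32° = 802.51 N.
ΣF_y = 0: H_y = (77.8×9.8 + 317) − T sin 32° = 1079.4 − 501.46 = 577.98 N.
|H| = √(H_x² + H_y²) = √((802.51)² + (577.98)²) = 988.98 N.

|H| ≈ 989 N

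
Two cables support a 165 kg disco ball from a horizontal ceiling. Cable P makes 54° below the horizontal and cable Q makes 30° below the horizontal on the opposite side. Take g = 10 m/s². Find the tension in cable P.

Weight W = 165 × 10 = 1650 N acts straight down.
Horizontal: T_P cos 54° = T_Q cos 30°  →  T_Q = 0.6787 T_P.
Vertical: T_P sin 54° + T_Q sin 30° = 1650.
Substituting the horizontal relation into the vertical equation gives 1.148 T_P = 1650, so T_P = 1437 N.

T_P ≈ 1440 N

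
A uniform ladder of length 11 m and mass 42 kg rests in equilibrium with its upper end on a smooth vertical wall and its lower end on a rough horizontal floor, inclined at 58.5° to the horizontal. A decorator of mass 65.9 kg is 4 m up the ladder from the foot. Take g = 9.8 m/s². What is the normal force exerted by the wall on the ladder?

N_wall ≈ 270 N

Torques about the foot: N_wall · 11 sin 58.5° = 42×9.8×5.5 cos 58.5° + 65.9×9.8×4 cos 58.5° → N_wall = 270.03 N.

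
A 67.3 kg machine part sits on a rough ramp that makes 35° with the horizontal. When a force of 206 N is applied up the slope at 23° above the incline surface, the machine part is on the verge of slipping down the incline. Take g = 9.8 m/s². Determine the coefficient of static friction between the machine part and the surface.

μ ≈ 0.410

On the verge of sliding down the incline, friction is at its maximum μN and acts up the slope.
Perpendicular to incline: N = W cos 35° − P sin 23° = 540.3 − 80.49 = 459.8 N.
Along incline: P cos 23° + μN = W sin 35° → μ = (W sin 35° − P cos 23°) / N = 0.4104.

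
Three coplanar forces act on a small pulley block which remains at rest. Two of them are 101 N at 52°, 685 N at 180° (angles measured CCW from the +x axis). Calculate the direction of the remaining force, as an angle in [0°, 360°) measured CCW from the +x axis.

θ ≈ 353°

Sum the known components: ΣF_x = -622.8 N, ΣF_y = 79.59 N.
For equilibrium the remaining force must supply (−ΣF_x, −ΣF_y) = (622.8, -79.59) N.
Magnitude = √((622.8)² + (-79.59)²) = 627.9 N; direction = atan2(-79.59, 622.8) = 352.7°.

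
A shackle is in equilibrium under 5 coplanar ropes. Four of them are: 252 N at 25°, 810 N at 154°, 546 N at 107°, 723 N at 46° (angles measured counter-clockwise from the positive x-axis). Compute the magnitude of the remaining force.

F ≈ 1510 N

Sum the known components: ΣF_x = -157 N, ΣF_y = 1504 N.
For equilibrium the remaining force must supply (−ΣF_x, −ΣF_y) = (157, -1504) N.
Magnitude = √((157)² + (-1504)²) = 1512 N; direction = atan2(-1504, 157) = 276.0°.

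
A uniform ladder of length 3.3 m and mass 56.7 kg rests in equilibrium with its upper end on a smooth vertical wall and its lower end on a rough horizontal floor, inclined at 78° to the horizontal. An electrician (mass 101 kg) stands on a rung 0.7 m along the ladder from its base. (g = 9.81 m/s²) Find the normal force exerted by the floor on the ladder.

ΣF_y = 0: N_floor = 56.7×9.81 + 101×9.81 = 1547 N.

N_floor ≈ 1550 N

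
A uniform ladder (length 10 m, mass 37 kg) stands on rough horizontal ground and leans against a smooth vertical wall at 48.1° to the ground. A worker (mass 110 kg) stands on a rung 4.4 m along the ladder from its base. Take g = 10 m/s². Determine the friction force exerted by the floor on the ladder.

Torques about the foot: N_wall · 10 sin 48.1° = 37×10×5 cos 48.1° + 110×10×4.4 cos 48.1° → N_wall = 600.26 N.
ΣF_x = 0: f_floor = N_wall = 600.26 N.

f ≈ 600 N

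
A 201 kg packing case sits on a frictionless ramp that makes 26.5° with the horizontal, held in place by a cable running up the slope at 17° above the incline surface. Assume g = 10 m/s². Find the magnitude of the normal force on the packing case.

Take axes along and perpendicular to the incline. Weight components: W sin 26.5° = 896.9 N down-slope, W cos 26.5° = 1799 N into the surface.
Along incline: T cos 17° = W sin 26.5° → T = 937.8 N.
Perpendicular: N = W cos 26.5° − T sin 17° = 1525 N.

N ≈ 1520 N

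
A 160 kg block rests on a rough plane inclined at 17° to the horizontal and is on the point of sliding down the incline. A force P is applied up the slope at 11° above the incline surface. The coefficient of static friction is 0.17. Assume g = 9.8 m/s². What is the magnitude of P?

P ≈ 214 N

On the verge of sliding down the incline, friction equals μN and acts up the slope.
Perpendicular: N + P sin 11° = W cos 17° = 1499 N.
Along incline: P cos 11° + μN = W sin 17° with W sin 17° = 458.4 N.
Solving the pair for P and N: P = 214.4 N, N = 1459 N (and f = μN = 248 N).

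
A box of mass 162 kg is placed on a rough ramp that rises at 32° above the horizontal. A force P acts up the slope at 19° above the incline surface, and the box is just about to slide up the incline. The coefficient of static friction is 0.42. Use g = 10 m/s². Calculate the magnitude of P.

P ≈ 1330 N

On the verge of sliding up the incline, friction equals μN and acts down the slope.
Perpendicular: N + P sin 19° = W cos 32° = 1374 N.
Along incline: P cos 19° = W sin 32° + μN  with W sin 32° = 858.5 N.
Solving the pair for P and N: P = 1326 N, N = 942 N (and f = μN = 395.6 N).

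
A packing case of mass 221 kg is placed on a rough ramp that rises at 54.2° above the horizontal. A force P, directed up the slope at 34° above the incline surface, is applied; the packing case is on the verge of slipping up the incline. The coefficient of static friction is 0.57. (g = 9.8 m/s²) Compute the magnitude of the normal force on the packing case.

N ≈ 59.3 N

On the verge of sliding up the incline, friction equals μN and acts down the slope.
Perpendicular: N + P sin 34° = W cos 54.2° = 1267 N.
Along incline: P cos 34° = W sin 54.2° + μN  with W sin 54.2° = 1757 N.
Solving the pair for P and N: P = 2160 N, N = 59.27 N (and f = μN = 33.78 N).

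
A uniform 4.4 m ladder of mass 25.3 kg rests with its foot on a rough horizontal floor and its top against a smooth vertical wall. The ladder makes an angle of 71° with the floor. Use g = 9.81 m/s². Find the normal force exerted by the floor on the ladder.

ΣF_y = 0: N_floor = 25.3×9.81 = 248.19 N.

N_floor ≈ 248 N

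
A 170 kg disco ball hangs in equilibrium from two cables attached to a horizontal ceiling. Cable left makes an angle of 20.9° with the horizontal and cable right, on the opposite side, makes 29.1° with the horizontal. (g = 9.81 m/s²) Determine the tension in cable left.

Weight W = 170 × 9.81 = 1668 N acts straight down.
Horizontal: T_left cos 20.9° = T_right cos 29.1°  →  T_right = 1.069 T_left.
Vertical: T_left sin 20.9° + T_right sin 29.1° = 1668.
Substituting the horizontal relation into the vertical equation gives 0.8767 T_left = 1668, so T_left = 1902 N.

T_left ≈ 1900 N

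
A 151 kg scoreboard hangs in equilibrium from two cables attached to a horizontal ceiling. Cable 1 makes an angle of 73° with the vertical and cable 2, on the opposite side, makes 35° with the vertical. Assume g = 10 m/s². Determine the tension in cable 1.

T_1 ≈ 911 N

Angles from the horizontal: cable 1 is 90° − 73° = 17°, cable 2 is 90° − 35° = 55°.
Weight W = 151 × 10 = 1510 N acts straight down.
Horizontal: T_1 cos 17° = T_2 cos 55°  →  T_2 = 1.667 T_1.
Vertical: T_1 sin 17° + T_2 sin 55° = 1510.
Substituting the horizontal relation into the vertical equation gives 1.658 T_1 = 1510, so T_1 = 910.7 N.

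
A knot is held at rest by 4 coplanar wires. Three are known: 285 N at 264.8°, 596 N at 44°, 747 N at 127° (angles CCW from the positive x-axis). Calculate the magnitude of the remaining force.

Sum the known components: ΣF_x = -46.66 N, ΣF_y = 726.8 N.
For equilibrium the remaining force must supply (−ΣF_x, −ΣF_y) = (46.66, -726.8) N.
Magnitude = √((46.66)² + (-726.8)²) = 728.3 N; direction = atan2(-726.8, 46.66) = 273.7°.

F ≈ 728 N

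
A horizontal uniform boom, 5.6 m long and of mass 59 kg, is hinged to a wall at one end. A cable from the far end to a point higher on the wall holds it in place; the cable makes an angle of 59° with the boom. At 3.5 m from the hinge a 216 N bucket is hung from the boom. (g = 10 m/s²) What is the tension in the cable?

Take torques about the hinge: T sin 59° · 5.6 = 59×10×2.8 + 216×3.5 = 2408 N·m.
So T = 2408 / (0.8572 × 5.6) = 501.65 N.

T ≈ 502 N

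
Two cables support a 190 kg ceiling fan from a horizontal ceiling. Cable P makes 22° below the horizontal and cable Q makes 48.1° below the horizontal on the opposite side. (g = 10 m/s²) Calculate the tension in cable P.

Weight W = 190 × 10 = 1900 N acts straight down.
Horizontal: T_P cos 22° = T_Q cos 48.1°  →  T_Q = 1.388 T_P.
Vertical: T_P sin 22° + T_Q sin 48.1° = 1900.
Substituting the horizontal relation into the vertical equation gives 1.408 T_P = 1900, so T_P = 1349 N.

T_P ≈ 1350 N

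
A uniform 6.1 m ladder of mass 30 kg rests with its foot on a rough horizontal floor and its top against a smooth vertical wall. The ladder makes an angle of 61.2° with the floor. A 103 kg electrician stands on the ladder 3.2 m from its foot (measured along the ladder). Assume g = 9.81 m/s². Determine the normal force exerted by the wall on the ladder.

N_wall ≈ 372 N

Torques about the foot: N_wall · 6.1 sin 61.2° = 30×9.81×3.05 cos 61.2° + 103×9.81×3.2 cos 61.2° → N_wall = 372.3 N.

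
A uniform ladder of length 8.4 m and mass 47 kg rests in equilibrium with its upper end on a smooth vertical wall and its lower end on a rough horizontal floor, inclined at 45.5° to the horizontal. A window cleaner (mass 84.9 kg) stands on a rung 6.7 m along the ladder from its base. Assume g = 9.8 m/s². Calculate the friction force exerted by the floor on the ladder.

Torques about the foot: N_wall · 8.4 sin 45.5° = 47×9.8×4.2 cos 45.5° + 84.9×9.8×6.7 cos 45.5° → N_wall = 878.47 N.
ΣF_x = 0: f_floor = N_wall = 878.47 N.

f ≈ 878 N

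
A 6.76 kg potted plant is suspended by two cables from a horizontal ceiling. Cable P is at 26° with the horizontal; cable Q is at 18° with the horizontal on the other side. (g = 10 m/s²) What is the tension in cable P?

T_P ≈ 92.6 N

Weight W = 6.76 × 10 = 67.6 N acts straight down.
Horizontal: T_P cos 26° = T_Q cos 18°  →  T_Q = 0.945 T_P.
Vertical: T_P sin 26° + T_Q sin 18° = 67.6.
Substituting the horizontal relation into the vertical equation gives 0.7304 T_P = 67.6, so T_P = 92.55 N.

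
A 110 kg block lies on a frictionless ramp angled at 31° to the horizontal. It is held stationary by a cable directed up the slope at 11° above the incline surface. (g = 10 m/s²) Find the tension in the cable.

Take axes along and perpendicular to the incline. Weight components: W sin 31° = 566.5 N down-slope, W cos 31° = 942.9 N into the surface.
Along incline: T cos 11° = W sin 31° → T = 577.1 N.
Perpendicular: N = W cos 31° − T sin 11° = 832.8 N.

T ≈ 577 N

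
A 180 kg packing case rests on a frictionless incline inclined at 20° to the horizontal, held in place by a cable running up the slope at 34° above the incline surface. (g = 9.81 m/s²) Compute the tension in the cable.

Take axes along and perpendicular to the incline. Weight components: W sin 20° = 603.9 N down-slope, W cos 20° = 1659 N into the surface.
Along incline: T cos 34° = W sin 20° → T = 728.5 N.
Perpendicular: N = W cos 20° − T sin 34° = 1252 N.

T ≈ 728 N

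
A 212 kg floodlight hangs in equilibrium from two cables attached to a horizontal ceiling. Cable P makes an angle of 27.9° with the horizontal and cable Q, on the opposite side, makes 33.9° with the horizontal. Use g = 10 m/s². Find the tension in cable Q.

Weight W = 212 × 10 = 2120 N acts straight down.
Horizontal: T_P cos 27.9° = T_Q cos 33.9°  →  T_P = 0.9392 T_Q.
Vertical: T_P sin 27.9° + T_Q sin 33.9° = 2120.
Substituting the horizontal relation into the vertical equation gives 0.9972 T_Q = 2120, so T_Q = 2126 N.

T_Q ≈ 2130 N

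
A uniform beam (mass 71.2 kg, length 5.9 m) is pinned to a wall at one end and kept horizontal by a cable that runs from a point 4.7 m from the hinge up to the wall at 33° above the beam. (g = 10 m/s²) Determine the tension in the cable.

T ≈ 821 N

Take torques about the hinge: T sin 33° · 4.7 = 71.2×10×2.95 = 2100.4 N·m.
So T = 2100.4 / (0.5446 × 4.7) = 820.53 N.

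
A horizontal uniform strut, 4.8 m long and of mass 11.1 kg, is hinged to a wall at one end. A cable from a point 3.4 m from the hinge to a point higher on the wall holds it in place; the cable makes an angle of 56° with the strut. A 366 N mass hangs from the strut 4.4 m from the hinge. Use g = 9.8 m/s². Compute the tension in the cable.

T ≈ 664 N

Take torques about the hinge: T sin 56° · 3.4 = 11.1×9.8×2.4 + 366×4.4 = 1871.5 N·m.
So T = 1871.5 / (0.8290 × 3.4) = 663.94 N.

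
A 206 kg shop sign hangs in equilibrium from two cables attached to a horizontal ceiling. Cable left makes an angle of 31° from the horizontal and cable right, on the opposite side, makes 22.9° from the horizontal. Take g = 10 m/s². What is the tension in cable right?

T_right ≈ 2190 N

Weight W = 206 × 10 = 2060 N acts straight down.
Horizontal: T_left cos 31° = T_right cos 22.9°  →  T_left = 1.075 T_right.
Vertical: T_left sin 31° + T_right sin 22.9° = 2060.
Substituting the horizontal relation into the vertical equation gives 0.9426 T_right = 2060, so T_right = 2185 N.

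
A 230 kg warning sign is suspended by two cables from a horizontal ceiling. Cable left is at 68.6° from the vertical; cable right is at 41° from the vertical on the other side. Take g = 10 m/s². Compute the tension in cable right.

Angles from the horizontal: cable left is 90° − 68.6° = 21.4°, cable right is 90° − 41° = 49°.
Weight W = 230 × 10 = 2300 N acts straight down.
Horizontal: T_left cos 21.4° = T_right cos 49°  →  T_left = 0.7046 T_right.
Vertical: T_left sin 21.4° + T_right sin 49° = 2300.
Substituting the horizontal relation into the vertical equation gives 1.012 T_right = 2300, so T_right = 2273 N.

T_right ≈ 2270 N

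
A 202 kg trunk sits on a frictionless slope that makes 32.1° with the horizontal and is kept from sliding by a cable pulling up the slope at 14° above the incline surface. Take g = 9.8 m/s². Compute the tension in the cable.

Take axes along and perpendicular to the incline. Weight components: W sin 32.1° = 1052 N down-slope, W cos 32.1° = 1677 N into the surface.
Along incline: T cos 14° = W sin 32.1° → T = 1084 N.
Perpendicular: N = W cos 32.1° − T sin 14° = 1415 N.

T ≈ 1080 N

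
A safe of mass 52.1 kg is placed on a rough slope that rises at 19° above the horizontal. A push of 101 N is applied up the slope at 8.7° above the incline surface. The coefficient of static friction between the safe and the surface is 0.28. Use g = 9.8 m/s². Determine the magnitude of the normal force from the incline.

Axes along / perpendicular to the incline. W sin 19° = 166.2 N down-slope; W cos 19° = 482.8 N into the surface.
Perpendicular: N = W cos 19° − P sin 8.7° = 482.8 − 15.28 = 467.5 N.
Along incline: P cos 8.7° + f = W sin 19° (friction acts up-slope) → f = 166.2 − 99.84 = 66.39 N.
|f| = 66.39 N ≤ μN = 130.9 N, so the safe is indeed static.

N ≈ 467 N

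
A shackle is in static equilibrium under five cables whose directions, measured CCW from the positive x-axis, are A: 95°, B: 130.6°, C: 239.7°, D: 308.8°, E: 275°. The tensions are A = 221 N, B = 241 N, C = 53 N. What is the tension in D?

T_D ≈ 307 N

Resolve: ΣF_x = 221 cos 95° + 241 cos 130.6° + 53 cos 239.7° + T_D cos 308.8° + T_E cos 275° = 0.
        ΣF_y = 221 sin 95° + 241 sin 130.6° + 53 sin 239.7° + T_D sin 308.8° + T_E sin 275° = 0.
The known terms sum to (-202.8, 357.4) N, so 0.6266 T_D + 0.0872 T_E = 202.8 and -0.7793 T_D − 0.9962 T_E = -357.4.
Solving simultaneously: T_D = 307.2 N, T_E = 118.4 N.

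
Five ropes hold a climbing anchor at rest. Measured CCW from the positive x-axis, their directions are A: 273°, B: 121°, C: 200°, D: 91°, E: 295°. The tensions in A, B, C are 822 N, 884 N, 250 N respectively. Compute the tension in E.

T_E ≈ 1600 N

Resolve: ΣF_x = 822 cos 273° + 884 cos 121° + 250 cos 200° + T_D cos 91° + T_E cos 295° = 0.
        ΣF_y = 822 sin 273° + 884 sin 121° + 250 sin 200° + T_D sin 91° + T_E sin 295° = 0.
The known terms sum to (-647.2, -148.6) N, so -0.0175 T_D + 0.4226 T_E = 647.2 and 0.9998 T_D − 0.9063 T_E = 148.6.
Solving simultaneously: T_D = 1597 N, T_E = 1597 N.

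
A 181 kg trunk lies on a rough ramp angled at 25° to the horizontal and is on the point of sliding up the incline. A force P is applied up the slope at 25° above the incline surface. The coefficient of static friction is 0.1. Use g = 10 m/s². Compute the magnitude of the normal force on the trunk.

On the verge of sliding up the incline, friction equals μN and acts down the slope.
Perpendicular: N + P sin 25° = W cos 25° = 1640 N.
Along incline: P cos 25° = W sin 25° + μN  with W sin 25° = 764.9 N.
Solving the pair for P and N: P = 979.3 N, N = 1227 N (and f = μN = 122.7 N).

N ≈ 1230 N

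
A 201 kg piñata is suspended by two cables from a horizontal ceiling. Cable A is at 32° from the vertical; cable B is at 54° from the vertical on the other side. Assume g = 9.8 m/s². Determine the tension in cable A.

Angles from the horizontal: cable A is 90° − 32° = 58°, cable B is 90° − 54° = 36°.
Weight W = 201 × 9.8 = 1970 N acts straight down.
Horizontal: T_A cos 58° = T_B cos 36°  →  T_B = 0.655 T_A.
Vertical: T_A sin 58° + T_B sin 36° = 1970.
Substituting the horizontal relation into the vertical equation gives 1.233 T_A = 1970, so T_A = 1597 N.

T_A ≈ 1600 N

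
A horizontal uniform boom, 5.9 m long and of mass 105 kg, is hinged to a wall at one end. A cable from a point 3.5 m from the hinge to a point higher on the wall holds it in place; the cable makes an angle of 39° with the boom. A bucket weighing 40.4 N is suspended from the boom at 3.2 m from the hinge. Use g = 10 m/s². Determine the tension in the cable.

Take torques about the hinge: T sin 39° · 3.5 = 105×10×2.95 + 40.4×3.2 = 3226.8 N·m.
So T = 3226.8 / (0.6293 × 3.5) = 1465 N.

T ≈ 1460 N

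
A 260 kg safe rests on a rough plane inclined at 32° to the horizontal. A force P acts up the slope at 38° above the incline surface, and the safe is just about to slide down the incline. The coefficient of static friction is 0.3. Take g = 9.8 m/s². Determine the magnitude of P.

P ≈ 1160 N

On the verge of sliding down the incline, friction equals μN and acts up the slope.
Perpendicular: N + P sin 38° = W cos 32° = 2161 N.
Along incline: P cos 38° + μN = W sin 32° with W sin 32° = 1350 N.
Solving the pair for P and N: P = 1164 N, N = 1444 N (and f = μN = 433.3 N).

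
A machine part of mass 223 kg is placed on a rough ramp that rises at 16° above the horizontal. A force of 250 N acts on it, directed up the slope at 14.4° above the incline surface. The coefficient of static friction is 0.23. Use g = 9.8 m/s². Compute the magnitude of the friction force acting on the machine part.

Axes along / perpendicular to the incline. W sin 16° = 602.4 N down-slope; W cos 16° = 2101 N into the surface.
Perpendicular: N = W cos 16° − P sin 14.4° = 2101 − 62.17 = 2039 N.
Along incline: P cos 14.4° + f = W sin 16° (friction acts up-slope) → f = 602.4 − 242.1 = 360.2 N.
|f| = 360.2 N ≤ μN = 468.9 N, so the machine part is indeed static.

f ≈ 360 N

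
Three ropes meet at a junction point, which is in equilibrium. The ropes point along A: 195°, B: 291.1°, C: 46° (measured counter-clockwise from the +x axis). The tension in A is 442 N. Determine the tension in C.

Resolve: ΣF_x = 442 cos 195° + T_B cos 291.1° + T_C cos 46° = 0.
        ΣF_y = 442 sin 195° + T_B sin 291.1° + T_C sin 46° = 0.
The known terms sum to (-426.9, -114.4) N, so 0.3600 T_B + 0.6947 T_C = 426.9 and -0.9330 T_B + 0.7193 T_C = 114.4.
Solving simultaneously: T_B = 251 N, T_C = 484.5 N.

T_C ≈ 485 N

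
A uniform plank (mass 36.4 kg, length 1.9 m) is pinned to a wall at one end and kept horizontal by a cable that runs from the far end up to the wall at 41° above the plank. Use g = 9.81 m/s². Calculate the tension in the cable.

Take torques about the hinge: T sin 41° · 1.9 = 36.4×9.81×0.95 = 339.23 N·m.
So T = 339.23 / (0.6561 × 1.9) = 272.14 N.

T ≈ 272 N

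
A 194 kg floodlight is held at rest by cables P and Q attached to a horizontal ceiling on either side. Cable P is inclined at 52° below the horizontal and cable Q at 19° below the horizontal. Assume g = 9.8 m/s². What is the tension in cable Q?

Weight W = 194 × 9.8 = 1901 N acts straight down.
Horizontal: T_P cos 52° = T_Q cos 19°  →  T_P = 1.536 T_Q.
Vertical: T_P sin 52° + T_Q sin 19° = 1901.
Substituting the horizontal relation into the vertical equation gives 1.536 T_Q = 1901, so T_Q = 1238 N.

T_Q ≈ 1240 N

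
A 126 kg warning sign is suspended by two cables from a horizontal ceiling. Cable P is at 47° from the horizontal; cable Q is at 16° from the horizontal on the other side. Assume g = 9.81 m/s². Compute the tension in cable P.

T_P ≈ 1330 N

Weight W = 126 × 9.81 = 1236 N acts straight down.
Horizontal: T_P cos 47° = T_Q cos 16°  →  T_Q = 0.7095 T_P.
Vertical: T_P sin 47° + T_Q sin 16° = 1236.
Substituting the horizontal relation into the vertical equation gives 0.9269 T_P = 1236, so T_P = 1334 N.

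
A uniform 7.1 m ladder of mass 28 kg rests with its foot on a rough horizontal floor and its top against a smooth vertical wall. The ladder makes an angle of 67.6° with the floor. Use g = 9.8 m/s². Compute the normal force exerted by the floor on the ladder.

ΣF_y = 0: N_floor = 28×9.8 = 274.4 N.

N_floor ≈ 274 N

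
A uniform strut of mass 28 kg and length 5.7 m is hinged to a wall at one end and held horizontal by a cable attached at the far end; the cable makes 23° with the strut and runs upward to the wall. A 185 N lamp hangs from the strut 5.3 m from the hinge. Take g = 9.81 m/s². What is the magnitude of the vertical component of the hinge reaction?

|H_y| ≈ 150 N

Take torques about the hinge: T sin 23° · 5.7 = 28×9.81×2.85 + 185×5.3 = 1763.3 N·m.
So T = 1763.3 / (0.3907 × 5.7) = 791.74 N.
ΣF_y = 0: H_y = (28×9.81 + 185) − T sin 23° = 459.68 − 309.36 = 150.32 N.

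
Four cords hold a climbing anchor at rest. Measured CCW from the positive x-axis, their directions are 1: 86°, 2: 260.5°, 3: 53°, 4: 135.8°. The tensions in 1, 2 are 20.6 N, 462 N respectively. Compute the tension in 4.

Resolve: ΣF_x = 20.6 cos 86° + 462 cos 260.5° + T_3 cos 53° + T_4 cos 135.8° = 0.
        ΣF_y = 20.6 sin 86° + 462 sin 260.5° + T_3 sin 53° + T_4 sin 135.8° = 0.
The known terms sum to (-74.82, -435.1) N, so 0.6018 T_3 − 0.7169 T_4 = 74.82 and 0.7986 T_3 + 0.6972 T_4 = 435.1.
Solving simultaneously: T_3 = 367 N, T_4 = 203.7 N.

T_4 ≈ 204 N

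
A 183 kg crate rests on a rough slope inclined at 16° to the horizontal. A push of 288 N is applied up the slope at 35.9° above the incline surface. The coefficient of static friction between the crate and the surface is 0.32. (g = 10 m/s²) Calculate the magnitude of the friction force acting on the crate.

Axes along / perpendicular to the incline. W sin 16° = 504.4 N down-slope; W cos 16° = 1759 N into the surface.
Perpendicular: N = W cos 16° − P sin 35.9° = 1759 − 168.9 = 1590 N.
Along incline: P cos 35.9° + f = W sin 16° (friction acts up-slope) → f = 504.4 − 233.3 = 271.1 N.
|f| = 271.1 N ≤ μN = 508.9 N, so the crate is indeed static.

f ≈ 271 N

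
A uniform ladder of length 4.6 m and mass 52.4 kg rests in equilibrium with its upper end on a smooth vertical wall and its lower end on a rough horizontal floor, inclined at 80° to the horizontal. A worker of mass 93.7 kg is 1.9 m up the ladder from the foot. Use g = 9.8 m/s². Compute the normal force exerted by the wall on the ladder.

N_wall ≈ 112 N

Torques about the foot: N_wall · 4.6 sin 80° = 52.4×9.8×2.3 cos 80° + 93.7×9.8×1.9 cos 80° → N_wall = 112.15 N.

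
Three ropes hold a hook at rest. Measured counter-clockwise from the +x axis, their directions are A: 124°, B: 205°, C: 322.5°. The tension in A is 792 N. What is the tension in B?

Resolve: ΣF_x = 792 cos 124° + T_B cos 205° + T_C cos 322.5° = 0.
        ΣF_y = 792 sin 124° + T_B sin 205° + T_C sin 322.5° = 0.
The known terms sum to (-442.9, 656.6) N, so -0.9063 T_B + 0.7934 T_C = 442.9 and -0.4226 T_B − 0.6088 T_C = -656.6.
Solving simultaneously: T_B = 283.3 N, T_C = 881.9 N.

T_B ≈ 283 N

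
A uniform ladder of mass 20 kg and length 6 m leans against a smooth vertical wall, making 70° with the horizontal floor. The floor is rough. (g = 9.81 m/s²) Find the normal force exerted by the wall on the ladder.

N_wall ≈ 35.7 N

Torques about the foot: N_wall · 6 sin 70° = 20×9.81×3 cos 70° → N_wall = 35.705 N.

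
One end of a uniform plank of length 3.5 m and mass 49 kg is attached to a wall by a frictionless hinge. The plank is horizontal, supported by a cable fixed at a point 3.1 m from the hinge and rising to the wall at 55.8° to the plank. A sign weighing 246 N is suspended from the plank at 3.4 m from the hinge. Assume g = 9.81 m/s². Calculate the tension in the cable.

Take torques about the hinge: T sin 55.8° · 3.1 = 49×9.81×1.75 + 246×3.4 = 1677.6 N·m.
So T = 1677.6 / (0.8271 × 3.1) = 654.31 N.

T ≈ 654 N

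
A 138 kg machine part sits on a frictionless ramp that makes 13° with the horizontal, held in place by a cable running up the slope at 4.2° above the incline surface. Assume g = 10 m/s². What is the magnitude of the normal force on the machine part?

N ≈ 1320 N

Take axes along and perpendicular to the incline. Weight components: W sin 13° = 310.4 N down-slope, W cos 13° = 1345 N into the surface.
Along incline: T cos 4.2° = W sin 13° → T = 311.3 N.
Perpendicular: N = W cos 13° − T sin 4.2° = 1322 N.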